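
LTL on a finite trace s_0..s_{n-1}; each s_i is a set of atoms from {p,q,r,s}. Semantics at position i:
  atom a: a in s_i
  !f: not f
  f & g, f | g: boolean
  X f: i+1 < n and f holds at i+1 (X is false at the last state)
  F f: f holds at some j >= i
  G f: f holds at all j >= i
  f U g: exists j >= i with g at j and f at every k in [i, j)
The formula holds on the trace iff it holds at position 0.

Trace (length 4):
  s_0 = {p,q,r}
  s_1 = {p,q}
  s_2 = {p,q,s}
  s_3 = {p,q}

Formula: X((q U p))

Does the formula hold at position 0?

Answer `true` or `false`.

Answer: true

Derivation:
s_0={p,q,r}: X((q U p))=True (q U p)=True q=True p=True
s_1={p,q}: X((q U p))=True (q U p)=True q=True p=True
s_2={p,q,s}: X((q U p))=True (q U p)=True q=True p=True
s_3={p,q}: X((q U p))=False (q U p)=True q=True p=True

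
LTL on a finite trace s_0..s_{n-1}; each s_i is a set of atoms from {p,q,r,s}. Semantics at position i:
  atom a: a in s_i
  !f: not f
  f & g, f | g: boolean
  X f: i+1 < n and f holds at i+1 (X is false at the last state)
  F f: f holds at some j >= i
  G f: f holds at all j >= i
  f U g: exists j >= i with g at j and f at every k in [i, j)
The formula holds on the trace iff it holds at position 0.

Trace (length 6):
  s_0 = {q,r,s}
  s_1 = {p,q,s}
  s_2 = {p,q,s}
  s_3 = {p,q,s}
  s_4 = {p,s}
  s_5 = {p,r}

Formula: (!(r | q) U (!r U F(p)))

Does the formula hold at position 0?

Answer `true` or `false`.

s_0={q,r,s}: (!(r | q) U (!r U F(p)))=True !(r | q)=False (r | q)=True r=True q=True (!r U F(p))=True !r=False F(p)=True p=False
s_1={p,q,s}: (!(r | q) U (!r U F(p)))=True !(r | q)=False (r | q)=True r=False q=True (!r U F(p))=True !r=True F(p)=True p=True
s_2={p,q,s}: (!(r | q) U (!r U F(p)))=True !(r | q)=False (r | q)=True r=False q=True (!r U F(p))=True !r=True F(p)=True p=True
s_3={p,q,s}: (!(r | q) U (!r U F(p)))=True !(r | q)=False (r | q)=True r=False q=True (!r U F(p))=True !r=True F(p)=True p=True
s_4={p,s}: (!(r | q) U (!r U F(p)))=True !(r | q)=True (r | q)=False r=False q=False (!r U F(p))=True !r=True F(p)=True p=True
s_5={p,r}: (!(r | q) U (!r U F(p)))=True !(r | q)=False (r | q)=True r=True q=False (!r U F(p))=True !r=False F(p)=True p=True

Answer: true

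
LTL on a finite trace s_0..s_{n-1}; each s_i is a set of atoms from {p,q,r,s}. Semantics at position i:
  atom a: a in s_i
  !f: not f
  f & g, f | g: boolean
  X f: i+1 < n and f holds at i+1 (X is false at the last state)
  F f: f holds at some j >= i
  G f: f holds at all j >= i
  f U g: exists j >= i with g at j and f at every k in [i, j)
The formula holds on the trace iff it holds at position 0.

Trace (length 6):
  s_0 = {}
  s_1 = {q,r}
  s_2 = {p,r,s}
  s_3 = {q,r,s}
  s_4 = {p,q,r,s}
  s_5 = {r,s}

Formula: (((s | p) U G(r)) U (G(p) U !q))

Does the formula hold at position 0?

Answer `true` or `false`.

Answer: true

Derivation:
s_0={}: (((s | p) U G(r)) U (G(p) U !q))=True ((s | p) U G(r))=False (s | p)=False s=False p=False G(r)=False r=False (G(p) U !q)=True G(p)=False !q=True q=False
s_1={q,r}: (((s | p) U G(r)) U (G(p) U !q))=True ((s | p) U G(r))=True (s | p)=False s=False p=False G(r)=True r=True (G(p) U !q)=False G(p)=False !q=False q=True
s_2={p,r,s}: (((s | p) U G(r)) U (G(p) U !q))=True ((s | p) U G(r))=True (s | p)=True s=True p=True G(r)=True r=True (G(p) U !q)=True G(p)=False !q=True q=False
s_3={q,r,s}: (((s | p) U G(r)) U (G(p) U !q))=True ((s | p) U G(r))=True (s | p)=True s=True p=False G(r)=True r=True (G(p) U !q)=False G(p)=False !q=False q=True
s_4={p,q,r,s}: (((s | p) U G(r)) U (G(p) U !q))=True ((s | p) U G(r))=True (s | p)=True s=True p=True G(r)=True r=True (G(p) U !q)=False G(p)=False !q=False q=True
s_5={r,s}: (((s | p) U G(r)) U (G(p) U !q))=True ((s | p) U G(r))=True (s | p)=True s=True p=False G(r)=True r=True (G(p) U !q)=True G(p)=False !q=True q=False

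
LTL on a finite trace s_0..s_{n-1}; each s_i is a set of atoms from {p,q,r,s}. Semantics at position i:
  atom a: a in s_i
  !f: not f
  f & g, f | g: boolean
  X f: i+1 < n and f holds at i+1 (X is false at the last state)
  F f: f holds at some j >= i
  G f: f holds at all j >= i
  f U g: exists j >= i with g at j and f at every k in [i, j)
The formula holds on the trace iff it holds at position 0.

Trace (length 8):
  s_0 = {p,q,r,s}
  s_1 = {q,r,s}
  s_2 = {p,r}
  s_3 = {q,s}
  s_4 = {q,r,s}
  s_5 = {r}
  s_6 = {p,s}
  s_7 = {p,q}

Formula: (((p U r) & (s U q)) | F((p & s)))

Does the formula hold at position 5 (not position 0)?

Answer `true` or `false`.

Answer: true

Derivation:
s_0={p,q,r,s}: (((p U r) & (s U q)) | F((p & s)))=True ((p U r) & (s U q))=True (p U r)=True p=True r=True (s U q)=True s=True q=True F((p & s))=True (p & s)=True
s_1={q,r,s}: (((p U r) & (s U q)) | F((p & s)))=True ((p U r) & (s U q))=True (p U r)=True p=False r=True (s U q)=True s=True q=True F((p & s))=True (p & s)=False
s_2={p,r}: (((p U r) & (s U q)) | F((p & s)))=True ((p U r) & (s U q))=False (p U r)=True p=True r=True (s U q)=False s=False q=False F((p & s))=True (p & s)=False
s_3={q,s}: (((p U r) & (s U q)) | F((p & s)))=True ((p U r) & (s U q))=False (p U r)=False p=False r=False (s U q)=True s=True q=True F((p & s))=True (p & s)=False
s_4={q,r,s}: (((p U r) & (s U q)) | F((p & s)))=True ((p U r) & (s U q))=True (p U r)=True p=False r=True (s U q)=True s=True q=True F((p & s))=True (p & s)=False
s_5={r}: (((p U r) & (s U q)) | F((p & s)))=True ((p U r) & (s U q))=False (p U r)=True p=False r=True (s U q)=False s=False q=False F((p & s))=True (p & s)=False
s_6={p,s}: (((p U r) & (s U q)) | F((p & s)))=True ((p U r) & (s U q))=False (p U r)=False p=True r=False (s U q)=True s=True q=False F((p & s))=True (p & s)=True
s_7={p,q}: (((p U r) & (s U q)) | F((p & s)))=False ((p U r) & (s U q))=False (p U r)=False p=True r=False (s U q)=True s=False q=True F((p & s))=False (p & s)=False
Evaluating at position 5: result = True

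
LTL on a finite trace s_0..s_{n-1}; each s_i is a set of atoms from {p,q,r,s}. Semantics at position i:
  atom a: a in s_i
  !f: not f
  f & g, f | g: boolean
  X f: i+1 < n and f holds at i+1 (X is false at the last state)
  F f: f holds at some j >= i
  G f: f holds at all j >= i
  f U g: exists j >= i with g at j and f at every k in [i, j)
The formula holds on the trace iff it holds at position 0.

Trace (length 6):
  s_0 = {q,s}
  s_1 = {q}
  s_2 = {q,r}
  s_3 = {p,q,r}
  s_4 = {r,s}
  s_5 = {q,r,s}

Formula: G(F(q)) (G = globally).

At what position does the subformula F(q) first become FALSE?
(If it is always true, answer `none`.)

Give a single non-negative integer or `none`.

Answer: none

Derivation:
s_0={q,s}: F(q)=True q=True
s_1={q}: F(q)=True q=True
s_2={q,r}: F(q)=True q=True
s_3={p,q,r}: F(q)=True q=True
s_4={r,s}: F(q)=True q=False
s_5={q,r,s}: F(q)=True q=True
G(F(q)) holds globally = True
No violation — formula holds at every position.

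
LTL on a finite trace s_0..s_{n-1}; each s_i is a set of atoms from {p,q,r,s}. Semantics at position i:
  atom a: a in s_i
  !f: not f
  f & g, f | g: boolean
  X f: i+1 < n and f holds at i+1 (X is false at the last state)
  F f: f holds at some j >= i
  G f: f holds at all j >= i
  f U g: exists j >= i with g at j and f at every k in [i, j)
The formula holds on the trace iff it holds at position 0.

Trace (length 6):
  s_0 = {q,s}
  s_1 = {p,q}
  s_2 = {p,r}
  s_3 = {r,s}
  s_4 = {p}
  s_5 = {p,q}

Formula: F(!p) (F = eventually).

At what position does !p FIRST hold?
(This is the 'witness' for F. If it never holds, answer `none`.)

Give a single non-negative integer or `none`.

s_0={q,s}: !p=True p=False
s_1={p,q}: !p=False p=True
s_2={p,r}: !p=False p=True
s_3={r,s}: !p=True p=False
s_4={p}: !p=False p=True
s_5={p,q}: !p=False p=True
F(!p) holds; first witness at position 0.

Answer: 0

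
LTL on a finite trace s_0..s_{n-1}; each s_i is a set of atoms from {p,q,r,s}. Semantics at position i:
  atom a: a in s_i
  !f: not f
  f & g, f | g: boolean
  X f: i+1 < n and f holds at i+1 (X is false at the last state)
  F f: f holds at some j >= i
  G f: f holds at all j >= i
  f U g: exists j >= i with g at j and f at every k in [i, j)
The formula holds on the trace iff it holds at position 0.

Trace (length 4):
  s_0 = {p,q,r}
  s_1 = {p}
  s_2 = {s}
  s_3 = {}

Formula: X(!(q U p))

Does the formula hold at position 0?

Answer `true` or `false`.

s_0={p,q,r}: X(!(q U p))=False !(q U p)=False (q U p)=True q=True p=True
s_1={p}: X(!(q U p))=True !(q U p)=False (q U p)=True q=False p=True
s_2={s}: X(!(q U p))=True !(q U p)=True (q U p)=False q=False p=False
s_3={}: X(!(q U p))=False !(q U p)=True (q U p)=False q=False p=False

Answer: false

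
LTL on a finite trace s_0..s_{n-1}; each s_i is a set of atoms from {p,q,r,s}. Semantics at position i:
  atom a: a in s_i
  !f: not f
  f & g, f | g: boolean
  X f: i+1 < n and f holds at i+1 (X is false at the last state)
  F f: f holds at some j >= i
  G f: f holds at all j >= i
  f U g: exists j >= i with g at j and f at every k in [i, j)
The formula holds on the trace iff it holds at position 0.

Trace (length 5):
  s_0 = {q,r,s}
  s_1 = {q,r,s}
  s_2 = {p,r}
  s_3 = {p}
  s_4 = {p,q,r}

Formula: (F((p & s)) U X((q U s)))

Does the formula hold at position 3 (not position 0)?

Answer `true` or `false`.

Answer: false

Derivation:
s_0={q,r,s}: (F((p & s)) U X((q U s)))=True F((p & s))=False (p & s)=False p=False s=True X((q U s))=True (q U s)=True q=True
s_1={q,r,s}: (F((p & s)) U X((q U s)))=False F((p & s))=False (p & s)=False p=False s=True X((q U s))=False (q U s)=True q=True
s_2={p,r}: (F((p & s)) U X((q U s)))=False F((p & s))=False (p & s)=False p=True s=False X((q U s))=False (q U s)=False q=False
s_3={p}: (F((p & s)) U X((q U s)))=False F((p & s))=False (p & s)=False p=True s=False X((q U s))=False (q U s)=False q=False
s_4={p,q,r}: (F((p & s)) U X((q U s)))=False F((p & s))=False (p & s)=False p=True s=False X((q U s))=False (q U s)=False q=True
Evaluating at position 3: result = False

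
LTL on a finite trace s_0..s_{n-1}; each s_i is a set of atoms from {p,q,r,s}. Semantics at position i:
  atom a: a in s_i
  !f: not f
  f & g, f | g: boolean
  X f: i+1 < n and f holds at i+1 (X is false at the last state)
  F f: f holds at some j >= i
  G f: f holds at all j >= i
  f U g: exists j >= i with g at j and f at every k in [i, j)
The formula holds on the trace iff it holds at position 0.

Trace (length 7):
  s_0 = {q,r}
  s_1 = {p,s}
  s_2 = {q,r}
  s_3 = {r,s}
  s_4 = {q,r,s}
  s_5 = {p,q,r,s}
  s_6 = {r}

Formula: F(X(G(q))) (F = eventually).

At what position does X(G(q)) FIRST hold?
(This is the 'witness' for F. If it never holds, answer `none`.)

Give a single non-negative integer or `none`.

Answer: none

Derivation:
s_0={q,r}: X(G(q))=False G(q)=False q=True
s_1={p,s}: X(G(q))=False G(q)=False q=False
s_2={q,r}: X(G(q))=False G(q)=False q=True
s_3={r,s}: X(G(q))=False G(q)=False q=False
s_4={q,r,s}: X(G(q))=False G(q)=False q=True
s_5={p,q,r,s}: X(G(q))=False G(q)=False q=True
s_6={r}: X(G(q))=False G(q)=False q=False
F(X(G(q))) does not hold (no witness exists).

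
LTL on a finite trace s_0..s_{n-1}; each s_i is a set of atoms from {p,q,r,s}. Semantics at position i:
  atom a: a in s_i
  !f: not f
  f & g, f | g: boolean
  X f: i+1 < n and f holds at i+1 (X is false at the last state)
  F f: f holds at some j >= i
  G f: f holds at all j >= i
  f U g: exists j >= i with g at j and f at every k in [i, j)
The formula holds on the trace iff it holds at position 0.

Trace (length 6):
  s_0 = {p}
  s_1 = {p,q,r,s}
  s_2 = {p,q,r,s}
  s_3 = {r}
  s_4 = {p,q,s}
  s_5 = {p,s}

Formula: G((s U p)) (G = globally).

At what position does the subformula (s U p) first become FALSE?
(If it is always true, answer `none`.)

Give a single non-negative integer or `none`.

s_0={p}: (s U p)=True s=False p=True
s_1={p,q,r,s}: (s U p)=True s=True p=True
s_2={p,q,r,s}: (s U p)=True s=True p=True
s_3={r}: (s U p)=False s=False p=False
s_4={p,q,s}: (s U p)=True s=True p=True
s_5={p,s}: (s U p)=True s=True p=True
G((s U p)) holds globally = False
First violation at position 3.

Answer: 3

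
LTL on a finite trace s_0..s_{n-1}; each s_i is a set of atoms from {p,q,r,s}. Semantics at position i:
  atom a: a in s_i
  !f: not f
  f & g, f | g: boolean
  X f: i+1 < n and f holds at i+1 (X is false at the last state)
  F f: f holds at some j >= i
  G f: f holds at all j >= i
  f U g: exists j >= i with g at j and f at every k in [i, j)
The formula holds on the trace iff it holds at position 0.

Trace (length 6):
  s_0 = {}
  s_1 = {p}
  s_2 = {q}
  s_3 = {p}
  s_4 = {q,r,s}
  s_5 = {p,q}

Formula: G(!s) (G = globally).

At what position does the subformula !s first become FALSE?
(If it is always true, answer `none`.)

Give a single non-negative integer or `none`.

Answer: 4

Derivation:
s_0={}: !s=True s=False
s_1={p}: !s=True s=False
s_2={q}: !s=True s=False
s_3={p}: !s=True s=False
s_4={q,r,s}: !s=False s=True
s_5={p,q}: !s=True s=False
G(!s) holds globally = False
First violation at position 4.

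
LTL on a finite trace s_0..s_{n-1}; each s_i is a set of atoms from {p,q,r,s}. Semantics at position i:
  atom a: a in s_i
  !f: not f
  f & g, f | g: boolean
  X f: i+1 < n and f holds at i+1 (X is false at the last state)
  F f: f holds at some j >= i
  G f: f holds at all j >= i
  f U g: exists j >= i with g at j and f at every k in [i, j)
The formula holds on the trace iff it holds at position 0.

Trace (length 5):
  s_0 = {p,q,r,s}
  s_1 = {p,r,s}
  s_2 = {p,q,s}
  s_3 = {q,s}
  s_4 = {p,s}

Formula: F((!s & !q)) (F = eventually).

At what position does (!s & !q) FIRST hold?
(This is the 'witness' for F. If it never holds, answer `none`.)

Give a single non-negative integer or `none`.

s_0={p,q,r,s}: (!s & !q)=False !s=False s=True !q=False q=True
s_1={p,r,s}: (!s & !q)=False !s=False s=True !q=True q=False
s_2={p,q,s}: (!s & !q)=False !s=False s=True !q=False q=True
s_3={q,s}: (!s & !q)=False !s=False s=True !q=False q=True
s_4={p,s}: (!s & !q)=False !s=False s=True !q=True q=False
F((!s & !q)) does not hold (no witness exists).

Answer: none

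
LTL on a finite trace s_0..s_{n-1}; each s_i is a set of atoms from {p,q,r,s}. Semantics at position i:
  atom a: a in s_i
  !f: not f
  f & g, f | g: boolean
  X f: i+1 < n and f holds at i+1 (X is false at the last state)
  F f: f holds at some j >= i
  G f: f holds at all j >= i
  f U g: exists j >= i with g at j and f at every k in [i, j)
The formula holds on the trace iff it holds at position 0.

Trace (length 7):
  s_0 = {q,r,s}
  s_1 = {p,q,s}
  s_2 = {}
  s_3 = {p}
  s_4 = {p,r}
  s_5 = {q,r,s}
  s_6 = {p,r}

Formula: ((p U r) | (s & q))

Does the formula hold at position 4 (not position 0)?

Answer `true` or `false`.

s_0={q,r,s}: ((p U r) | (s & q))=True (p U r)=True p=False r=True (s & q)=True s=True q=True
s_1={p,q,s}: ((p U r) | (s & q))=True (p U r)=False p=True r=False (s & q)=True s=True q=True
s_2={}: ((p U r) | (s & q))=False (p U r)=False p=False r=False (s & q)=False s=False q=False
s_3={p}: ((p U r) | (s & q))=True (p U r)=True p=True r=False (s & q)=False s=False q=False
s_4={p,r}: ((p U r) | (s & q))=True (p U r)=True p=True r=True (s & q)=False s=False q=False
s_5={q,r,s}: ((p U r) | (s & q))=True (p U r)=True p=False r=True (s & q)=True s=True q=True
s_6={p,r}: ((p U r) | (s & q))=True (p U r)=True p=True r=True (s & q)=False s=False q=False
Evaluating at position 4: result = True

Answer: true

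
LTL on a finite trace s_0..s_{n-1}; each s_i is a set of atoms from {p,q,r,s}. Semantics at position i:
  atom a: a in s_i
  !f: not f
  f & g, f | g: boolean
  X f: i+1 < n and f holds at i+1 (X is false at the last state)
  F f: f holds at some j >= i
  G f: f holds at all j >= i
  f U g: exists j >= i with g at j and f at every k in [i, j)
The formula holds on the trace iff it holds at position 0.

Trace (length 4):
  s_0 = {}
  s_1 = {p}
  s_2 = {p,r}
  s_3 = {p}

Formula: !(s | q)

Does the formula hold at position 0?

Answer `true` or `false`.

Answer: true

Derivation:
s_0={}: !(s | q)=True (s | q)=False s=False q=False
s_1={p}: !(s | q)=True (s | q)=False s=False q=False
s_2={p,r}: !(s | q)=True (s | q)=False s=False q=False
s_3={p}: !(s | q)=True (s | q)=False s=False q=False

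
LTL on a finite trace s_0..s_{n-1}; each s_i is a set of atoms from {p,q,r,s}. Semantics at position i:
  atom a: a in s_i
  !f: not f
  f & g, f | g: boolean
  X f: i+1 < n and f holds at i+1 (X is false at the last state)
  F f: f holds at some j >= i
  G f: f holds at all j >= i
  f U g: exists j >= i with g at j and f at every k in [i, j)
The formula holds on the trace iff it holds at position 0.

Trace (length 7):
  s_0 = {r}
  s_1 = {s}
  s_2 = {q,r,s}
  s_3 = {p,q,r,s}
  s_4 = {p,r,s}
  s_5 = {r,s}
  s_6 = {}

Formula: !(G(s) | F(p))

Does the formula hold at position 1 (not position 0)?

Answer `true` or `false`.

Answer: false

Derivation:
s_0={r}: !(G(s) | F(p))=False (G(s) | F(p))=True G(s)=False s=False F(p)=True p=False
s_1={s}: !(G(s) | F(p))=False (G(s) | F(p))=True G(s)=False s=True F(p)=True p=False
s_2={q,r,s}: !(G(s) | F(p))=False (G(s) | F(p))=True G(s)=False s=True F(p)=True p=False
s_3={p,q,r,s}: !(G(s) | F(p))=False (G(s) | F(p))=True G(s)=False s=True F(p)=True p=True
s_4={p,r,s}: !(G(s) | F(p))=False (G(s) | F(p))=True G(s)=False s=True F(p)=True p=True
s_5={r,s}: !(G(s) | F(p))=True (G(s) | F(p))=False G(s)=False s=True F(p)=False p=False
s_6={}: !(G(s) | F(p))=True (G(s) | F(p))=False G(s)=False s=False F(p)=False p=False
Evaluating at position 1: result = False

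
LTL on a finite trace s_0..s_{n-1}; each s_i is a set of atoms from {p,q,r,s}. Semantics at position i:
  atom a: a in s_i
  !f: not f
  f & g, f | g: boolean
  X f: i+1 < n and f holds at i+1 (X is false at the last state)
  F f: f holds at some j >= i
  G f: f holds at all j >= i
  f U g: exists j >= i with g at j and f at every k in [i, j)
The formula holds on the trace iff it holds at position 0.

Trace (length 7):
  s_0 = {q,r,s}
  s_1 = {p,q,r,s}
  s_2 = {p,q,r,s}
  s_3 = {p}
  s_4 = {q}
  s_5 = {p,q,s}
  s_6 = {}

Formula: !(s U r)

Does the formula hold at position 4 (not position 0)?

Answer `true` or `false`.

Answer: true

Derivation:
s_0={q,r,s}: !(s U r)=False (s U r)=True s=True r=True
s_1={p,q,r,s}: !(s U r)=False (s U r)=True s=True r=True
s_2={p,q,r,s}: !(s U r)=False (s U r)=True s=True r=True
s_3={p}: !(s U r)=True (s U r)=False s=False r=False
s_4={q}: !(s U r)=True (s U r)=False s=False r=False
s_5={p,q,s}: !(s U r)=True (s U r)=False s=True r=False
s_6={}: !(s U r)=True (s U r)=False s=False r=False
Evaluating at position 4: result = True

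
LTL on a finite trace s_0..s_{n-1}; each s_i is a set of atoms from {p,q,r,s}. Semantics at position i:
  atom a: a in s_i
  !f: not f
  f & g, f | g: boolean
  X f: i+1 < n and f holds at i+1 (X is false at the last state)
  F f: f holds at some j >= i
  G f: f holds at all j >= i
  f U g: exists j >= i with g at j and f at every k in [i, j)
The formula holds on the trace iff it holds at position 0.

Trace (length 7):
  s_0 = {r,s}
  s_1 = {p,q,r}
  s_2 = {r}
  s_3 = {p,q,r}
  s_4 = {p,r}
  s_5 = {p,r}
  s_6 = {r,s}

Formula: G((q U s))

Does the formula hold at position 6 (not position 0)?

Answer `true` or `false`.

Answer: true

Derivation:
s_0={r,s}: G((q U s))=False (q U s)=True q=False s=True
s_1={p,q,r}: G((q U s))=False (q U s)=False q=True s=False
s_2={r}: G((q U s))=False (q U s)=False q=False s=False
s_3={p,q,r}: G((q U s))=False (q U s)=False q=True s=False
s_4={p,r}: G((q U s))=False (q U s)=False q=False s=False
s_5={p,r}: G((q U s))=False (q U s)=False q=False s=False
s_6={r,s}: G((q U s))=True (q U s)=True q=False s=True
Evaluating at position 6: result = True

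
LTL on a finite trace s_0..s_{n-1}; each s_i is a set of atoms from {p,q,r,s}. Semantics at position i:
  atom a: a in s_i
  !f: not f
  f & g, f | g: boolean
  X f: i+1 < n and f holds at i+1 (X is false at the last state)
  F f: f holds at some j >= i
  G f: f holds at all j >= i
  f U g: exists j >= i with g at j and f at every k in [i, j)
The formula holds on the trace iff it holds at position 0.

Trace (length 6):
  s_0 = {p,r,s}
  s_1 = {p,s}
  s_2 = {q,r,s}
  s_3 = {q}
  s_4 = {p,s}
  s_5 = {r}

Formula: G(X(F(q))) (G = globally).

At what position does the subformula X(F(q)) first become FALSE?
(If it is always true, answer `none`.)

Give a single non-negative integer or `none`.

Answer: 3

Derivation:
s_0={p,r,s}: X(F(q))=True F(q)=True q=False
s_1={p,s}: X(F(q))=True F(q)=True q=False
s_2={q,r,s}: X(F(q))=True F(q)=True q=True
s_3={q}: X(F(q))=False F(q)=True q=True
s_4={p,s}: X(F(q))=False F(q)=False q=False
s_5={r}: X(F(q))=False F(q)=False q=False
G(X(F(q))) holds globally = False
First violation at position 3.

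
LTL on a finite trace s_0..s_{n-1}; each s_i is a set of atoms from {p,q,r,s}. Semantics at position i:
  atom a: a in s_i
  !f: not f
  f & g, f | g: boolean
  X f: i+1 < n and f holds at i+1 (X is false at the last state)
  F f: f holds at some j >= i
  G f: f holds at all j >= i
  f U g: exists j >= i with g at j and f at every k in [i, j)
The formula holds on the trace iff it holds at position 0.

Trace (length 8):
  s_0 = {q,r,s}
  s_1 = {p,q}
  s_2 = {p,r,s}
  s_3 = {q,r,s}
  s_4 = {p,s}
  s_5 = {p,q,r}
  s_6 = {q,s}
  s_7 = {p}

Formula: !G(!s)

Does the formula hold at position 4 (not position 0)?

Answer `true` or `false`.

Answer: true

Derivation:
s_0={q,r,s}: !G(!s)=True G(!s)=False !s=False s=True
s_1={p,q}: !G(!s)=True G(!s)=False !s=True s=False
s_2={p,r,s}: !G(!s)=True G(!s)=False !s=False s=True
s_3={q,r,s}: !G(!s)=True G(!s)=False !s=False s=True
s_4={p,s}: !G(!s)=True G(!s)=False !s=False s=True
s_5={p,q,r}: !G(!s)=True G(!s)=False !s=True s=False
s_6={q,s}: !G(!s)=True G(!s)=False !s=False s=True
s_7={p}: !G(!s)=False G(!s)=True !s=True s=False
Evaluating at position 4: result = True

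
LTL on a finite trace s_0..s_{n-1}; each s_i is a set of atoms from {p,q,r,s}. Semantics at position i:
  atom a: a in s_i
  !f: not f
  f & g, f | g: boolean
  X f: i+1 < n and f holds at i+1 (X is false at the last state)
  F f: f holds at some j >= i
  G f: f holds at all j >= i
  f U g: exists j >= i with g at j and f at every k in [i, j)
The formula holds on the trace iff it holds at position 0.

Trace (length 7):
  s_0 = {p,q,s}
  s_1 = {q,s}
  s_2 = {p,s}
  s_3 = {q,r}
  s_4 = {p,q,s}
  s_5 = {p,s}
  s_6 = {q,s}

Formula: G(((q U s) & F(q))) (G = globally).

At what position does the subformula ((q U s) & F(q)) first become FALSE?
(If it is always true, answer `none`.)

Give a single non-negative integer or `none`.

s_0={p,q,s}: ((q U s) & F(q))=True (q U s)=True q=True s=True F(q)=True
s_1={q,s}: ((q U s) & F(q))=True (q U s)=True q=True s=True F(q)=True
s_2={p,s}: ((q U s) & F(q))=True (q U s)=True q=False s=True F(q)=True
s_3={q,r}: ((q U s) & F(q))=True (q U s)=True q=True s=False F(q)=True
s_4={p,q,s}: ((q U s) & F(q))=True (q U s)=True q=True s=True F(q)=True
s_5={p,s}: ((q U s) & F(q))=True (q U s)=True q=False s=True F(q)=True
s_6={q,s}: ((q U s) & F(q))=True (q U s)=True q=True s=True F(q)=True
G(((q U s) & F(q))) holds globally = True
No violation — formula holds at every position.

Answer: none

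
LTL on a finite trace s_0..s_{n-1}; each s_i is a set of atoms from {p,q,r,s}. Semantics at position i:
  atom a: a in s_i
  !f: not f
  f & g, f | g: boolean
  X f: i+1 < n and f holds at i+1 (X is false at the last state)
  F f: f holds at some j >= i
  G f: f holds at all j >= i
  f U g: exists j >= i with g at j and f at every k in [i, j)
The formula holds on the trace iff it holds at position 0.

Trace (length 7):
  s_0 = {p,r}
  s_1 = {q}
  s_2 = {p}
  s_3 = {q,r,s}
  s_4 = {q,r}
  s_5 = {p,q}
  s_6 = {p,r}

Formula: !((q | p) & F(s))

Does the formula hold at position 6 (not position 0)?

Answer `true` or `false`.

s_0={p,r}: !((q | p) & F(s))=False ((q | p) & F(s))=True (q | p)=True q=False p=True F(s)=True s=False
s_1={q}: !((q | p) & F(s))=False ((q | p) & F(s))=True (q | p)=True q=True p=False F(s)=True s=False
s_2={p}: !((q | p) & F(s))=False ((q | p) & F(s))=True (q | p)=True q=False p=True F(s)=True s=False
s_3={q,r,s}: !((q | p) & F(s))=False ((q | p) & F(s))=True (q | p)=True q=True p=False F(s)=True s=True
s_4={q,r}: !((q | p) & F(s))=True ((q | p) & F(s))=False (q | p)=True q=True p=False F(s)=False s=False
s_5={p,q}: !((q | p) & F(s))=True ((q | p) & F(s))=False (q | p)=True q=True p=True F(s)=False s=False
s_6={p,r}: !((q | p) & F(s))=True ((q | p) & F(s))=False (q | p)=True q=False p=True F(s)=False s=False
Evaluating at position 6: result = True

Answer: true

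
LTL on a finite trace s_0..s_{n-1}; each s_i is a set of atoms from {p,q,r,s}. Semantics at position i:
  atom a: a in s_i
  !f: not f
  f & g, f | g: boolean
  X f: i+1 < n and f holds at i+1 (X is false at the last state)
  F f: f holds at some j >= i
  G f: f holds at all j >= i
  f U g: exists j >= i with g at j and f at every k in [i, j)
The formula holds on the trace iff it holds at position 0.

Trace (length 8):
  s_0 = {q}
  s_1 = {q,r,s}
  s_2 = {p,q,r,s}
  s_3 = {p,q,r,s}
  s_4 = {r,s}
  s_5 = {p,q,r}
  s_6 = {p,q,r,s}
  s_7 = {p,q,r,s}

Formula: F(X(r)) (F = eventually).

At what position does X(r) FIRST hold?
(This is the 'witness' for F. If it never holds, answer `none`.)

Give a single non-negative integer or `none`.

Answer: 0

Derivation:
s_0={q}: X(r)=True r=False
s_1={q,r,s}: X(r)=True r=True
s_2={p,q,r,s}: X(r)=True r=True
s_3={p,q,r,s}: X(r)=True r=True
s_4={r,s}: X(r)=True r=True
s_5={p,q,r}: X(r)=True r=True
s_6={p,q,r,s}: X(r)=True r=True
s_7={p,q,r,s}: X(r)=False r=True
F(X(r)) holds; first witness at position 0.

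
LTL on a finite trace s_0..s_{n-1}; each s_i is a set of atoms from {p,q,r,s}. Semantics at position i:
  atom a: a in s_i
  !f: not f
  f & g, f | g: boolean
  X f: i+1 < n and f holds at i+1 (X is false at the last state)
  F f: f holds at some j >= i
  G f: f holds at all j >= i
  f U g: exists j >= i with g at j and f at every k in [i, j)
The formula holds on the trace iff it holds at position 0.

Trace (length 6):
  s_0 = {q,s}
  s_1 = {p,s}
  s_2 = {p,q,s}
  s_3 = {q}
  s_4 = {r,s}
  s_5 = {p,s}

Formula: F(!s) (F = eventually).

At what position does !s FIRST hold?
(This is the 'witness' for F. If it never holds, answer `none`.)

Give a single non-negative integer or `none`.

s_0={q,s}: !s=False s=True
s_1={p,s}: !s=False s=True
s_2={p,q,s}: !s=False s=True
s_3={q}: !s=True s=False
s_4={r,s}: !s=False s=True
s_5={p,s}: !s=False s=True
F(!s) holds; first witness at position 3.

Answer: 3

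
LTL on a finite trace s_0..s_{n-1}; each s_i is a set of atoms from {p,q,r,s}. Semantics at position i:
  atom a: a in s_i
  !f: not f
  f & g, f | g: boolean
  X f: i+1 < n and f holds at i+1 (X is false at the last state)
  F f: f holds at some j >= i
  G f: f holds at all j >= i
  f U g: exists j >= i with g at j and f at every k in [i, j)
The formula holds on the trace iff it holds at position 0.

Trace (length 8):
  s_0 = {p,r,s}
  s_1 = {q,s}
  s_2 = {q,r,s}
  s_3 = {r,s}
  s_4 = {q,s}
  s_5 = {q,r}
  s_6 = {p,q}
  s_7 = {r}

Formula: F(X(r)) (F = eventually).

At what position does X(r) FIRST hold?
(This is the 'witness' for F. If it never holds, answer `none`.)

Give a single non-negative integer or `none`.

Answer: 1

Derivation:
s_0={p,r,s}: X(r)=False r=True
s_1={q,s}: X(r)=True r=False
s_2={q,r,s}: X(r)=True r=True
s_3={r,s}: X(r)=False r=True
s_4={q,s}: X(r)=True r=False
s_5={q,r}: X(r)=False r=True
s_6={p,q}: X(r)=True r=False
s_7={r}: X(r)=False r=True
F(X(r)) holds; first witness at position 1.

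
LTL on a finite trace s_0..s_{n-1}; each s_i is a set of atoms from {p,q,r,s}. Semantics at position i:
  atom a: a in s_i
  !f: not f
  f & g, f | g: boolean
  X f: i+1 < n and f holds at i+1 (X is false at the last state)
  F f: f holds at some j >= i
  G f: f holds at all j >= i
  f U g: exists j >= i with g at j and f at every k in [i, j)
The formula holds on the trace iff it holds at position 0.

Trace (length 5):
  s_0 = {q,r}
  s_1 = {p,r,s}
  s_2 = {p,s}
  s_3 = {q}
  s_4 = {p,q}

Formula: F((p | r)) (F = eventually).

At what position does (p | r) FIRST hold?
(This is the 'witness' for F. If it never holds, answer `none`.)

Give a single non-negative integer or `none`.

Answer: 0

Derivation:
s_0={q,r}: (p | r)=True p=False r=True
s_1={p,r,s}: (p | r)=True p=True r=True
s_2={p,s}: (p | r)=True p=True r=False
s_3={q}: (p | r)=False p=False r=False
s_4={p,q}: (p | r)=True p=True r=False
F((p | r)) holds; first witness at position 0.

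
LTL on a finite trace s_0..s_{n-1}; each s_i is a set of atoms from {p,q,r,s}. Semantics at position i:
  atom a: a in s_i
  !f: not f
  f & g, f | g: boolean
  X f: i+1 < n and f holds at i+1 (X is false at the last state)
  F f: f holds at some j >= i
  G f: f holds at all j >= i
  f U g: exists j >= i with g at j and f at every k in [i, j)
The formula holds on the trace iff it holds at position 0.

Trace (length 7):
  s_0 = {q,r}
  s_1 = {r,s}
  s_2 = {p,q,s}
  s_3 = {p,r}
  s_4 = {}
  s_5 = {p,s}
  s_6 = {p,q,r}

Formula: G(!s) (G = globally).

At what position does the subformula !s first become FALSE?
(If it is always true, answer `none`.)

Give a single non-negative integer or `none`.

s_0={q,r}: !s=True s=False
s_1={r,s}: !s=False s=True
s_2={p,q,s}: !s=False s=True
s_3={p,r}: !s=True s=False
s_4={}: !s=True s=False
s_5={p,s}: !s=False s=True
s_6={p,q,r}: !s=True s=False
G(!s) holds globally = False
First violation at position 1.

Answer: 1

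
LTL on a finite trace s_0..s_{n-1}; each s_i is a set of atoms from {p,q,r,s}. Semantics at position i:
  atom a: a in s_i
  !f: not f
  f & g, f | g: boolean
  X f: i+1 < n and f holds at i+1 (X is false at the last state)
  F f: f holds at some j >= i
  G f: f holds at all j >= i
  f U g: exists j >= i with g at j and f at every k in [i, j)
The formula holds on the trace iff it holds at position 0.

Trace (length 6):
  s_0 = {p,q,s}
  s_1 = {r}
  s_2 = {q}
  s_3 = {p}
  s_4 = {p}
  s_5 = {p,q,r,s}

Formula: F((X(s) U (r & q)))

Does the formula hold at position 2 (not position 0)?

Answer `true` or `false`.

Answer: true

Derivation:
s_0={p,q,s}: F((X(s) U (r & q)))=True (X(s) U (r & q))=False X(s)=False s=True (r & q)=False r=False q=True
s_1={r}: F((X(s) U (r & q)))=True (X(s) U (r & q))=False X(s)=False s=False (r & q)=False r=True q=False
s_2={q}: F((X(s) U (r & q)))=True (X(s) U (r & q))=False X(s)=False s=False (r & q)=False r=False q=True
s_3={p}: F((X(s) U (r & q)))=True (X(s) U (r & q))=False X(s)=False s=False (r & q)=False r=False q=False
s_4={p}: F((X(s) U (r & q)))=True (X(s) U (r & q))=True X(s)=True s=False (r & q)=False r=False q=False
s_5={p,q,r,s}: F((X(s) U (r & q)))=True (X(s) U (r & q))=True X(s)=False s=True (r & q)=True r=True q=True
Evaluating at position 2: result = True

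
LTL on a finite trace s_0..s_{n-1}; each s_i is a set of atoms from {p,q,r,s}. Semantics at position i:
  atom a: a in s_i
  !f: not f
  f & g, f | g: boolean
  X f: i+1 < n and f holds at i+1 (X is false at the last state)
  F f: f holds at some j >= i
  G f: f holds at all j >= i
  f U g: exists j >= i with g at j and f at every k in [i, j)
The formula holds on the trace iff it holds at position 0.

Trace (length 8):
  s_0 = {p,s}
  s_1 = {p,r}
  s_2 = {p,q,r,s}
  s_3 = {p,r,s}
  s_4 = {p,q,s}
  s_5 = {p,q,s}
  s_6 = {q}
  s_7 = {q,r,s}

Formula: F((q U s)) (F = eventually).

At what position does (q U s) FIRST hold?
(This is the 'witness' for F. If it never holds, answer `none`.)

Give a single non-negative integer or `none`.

Answer: 0

Derivation:
s_0={p,s}: (q U s)=True q=False s=True
s_1={p,r}: (q U s)=False q=False s=False
s_2={p,q,r,s}: (q U s)=True q=True s=True
s_3={p,r,s}: (q U s)=True q=False s=True
s_4={p,q,s}: (q U s)=True q=True s=True
s_5={p,q,s}: (q U s)=True q=True s=True
s_6={q}: (q U s)=True q=True s=False
s_7={q,r,s}: (q U s)=True q=True s=True
F((q U s)) holds; first witness at position 0.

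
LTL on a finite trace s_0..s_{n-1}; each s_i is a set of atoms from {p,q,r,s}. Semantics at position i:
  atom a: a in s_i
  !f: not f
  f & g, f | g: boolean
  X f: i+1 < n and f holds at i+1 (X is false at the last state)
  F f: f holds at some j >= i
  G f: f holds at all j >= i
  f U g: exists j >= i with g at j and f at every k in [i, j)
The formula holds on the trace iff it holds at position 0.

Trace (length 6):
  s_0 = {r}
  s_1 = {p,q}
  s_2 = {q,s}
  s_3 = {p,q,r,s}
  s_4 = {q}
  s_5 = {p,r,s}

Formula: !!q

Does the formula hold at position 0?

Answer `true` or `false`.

Answer: false

Derivation:
s_0={r}: !!q=False !q=True q=False
s_1={p,q}: !!q=True !q=False q=True
s_2={q,s}: !!q=True !q=False q=True
s_3={p,q,r,s}: !!q=True !q=False q=True
s_4={q}: !!q=True !q=False q=True
s_5={p,r,s}: !!q=False !q=True q=False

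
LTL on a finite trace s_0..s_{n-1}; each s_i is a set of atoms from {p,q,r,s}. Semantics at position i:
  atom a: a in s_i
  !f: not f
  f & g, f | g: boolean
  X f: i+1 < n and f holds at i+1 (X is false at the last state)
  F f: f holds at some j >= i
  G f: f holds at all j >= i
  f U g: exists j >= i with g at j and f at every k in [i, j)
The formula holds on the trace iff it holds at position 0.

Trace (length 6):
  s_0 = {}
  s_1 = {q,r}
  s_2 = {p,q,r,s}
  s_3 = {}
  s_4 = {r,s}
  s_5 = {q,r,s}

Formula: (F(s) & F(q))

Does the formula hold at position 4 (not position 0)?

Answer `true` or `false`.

Answer: true

Derivation:
s_0={}: (F(s) & F(q))=True F(s)=True s=False F(q)=True q=False
s_1={q,r}: (F(s) & F(q))=True F(s)=True s=False F(q)=True q=True
s_2={p,q,r,s}: (F(s) & F(q))=True F(s)=True s=True F(q)=True q=True
s_3={}: (F(s) & F(q))=True F(s)=True s=False F(q)=True q=False
s_4={r,s}: (F(s) & F(q))=True F(s)=True s=True F(q)=True q=False
s_5={q,r,s}: (F(s) & F(q))=True F(s)=True s=True F(q)=True q=True
Evaluating at position 4: result = True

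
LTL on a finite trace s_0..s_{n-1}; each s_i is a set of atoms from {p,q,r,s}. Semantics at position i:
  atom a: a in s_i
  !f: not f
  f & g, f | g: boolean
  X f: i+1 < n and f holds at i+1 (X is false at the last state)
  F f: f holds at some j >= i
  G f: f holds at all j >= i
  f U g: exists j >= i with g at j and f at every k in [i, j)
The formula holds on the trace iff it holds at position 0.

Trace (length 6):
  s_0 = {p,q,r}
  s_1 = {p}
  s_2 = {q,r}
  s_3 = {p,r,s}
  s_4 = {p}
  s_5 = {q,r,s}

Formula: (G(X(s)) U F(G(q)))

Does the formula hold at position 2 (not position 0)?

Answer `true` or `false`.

Answer: true

Derivation:
s_0={p,q,r}: (G(X(s)) U F(G(q)))=True G(X(s))=False X(s)=False s=False F(G(q))=True G(q)=False q=True
s_1={p}: (G(X(s)) U F(G(q)))=True G(X(s))=False X(s)=False s=False F(G(q))=True G(q)=False q=False
s_2={q,r}: (G(X(s)) U F(G(q)))=True G(X(s))=False X(s)=True s=False F(G(q))=True G(q)=False q=True
s_3={p,r,s}: (G(X(s)) U F(G(q)))=True G(X(s))=False X(s)=False s=True F(G(q))=True G(q)=False q=False
s_4={p}: (G(X(s)) U F(G(q)))=True G(X(s))=False X(s)=True s=False F(G(q))=True G(q)=False q=False
s_5={q,r,s}: (G(X(s)) U F(G(q)))=True G(X(s))=False X(s)=False s=True F(G(q))=True G(q)=True q=True
Evaluating at position 2: result = True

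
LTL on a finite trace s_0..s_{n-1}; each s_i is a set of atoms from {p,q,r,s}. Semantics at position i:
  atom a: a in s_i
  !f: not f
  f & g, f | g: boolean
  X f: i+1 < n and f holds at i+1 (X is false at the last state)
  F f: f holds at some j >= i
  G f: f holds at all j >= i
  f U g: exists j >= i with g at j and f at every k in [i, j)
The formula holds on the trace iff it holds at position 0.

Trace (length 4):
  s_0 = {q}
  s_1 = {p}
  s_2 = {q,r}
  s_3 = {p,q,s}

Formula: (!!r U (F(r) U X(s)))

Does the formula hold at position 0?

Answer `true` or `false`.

s_0={q}: (!!r U (F(r) U X(s)))=True !!r=False !r=True r=False (F(r) U X(s))=True F(r)=True X(s)=False s=False
s_1={p}: (!!r U (F(r) U X(s)))=True !!r=False !r=True r=False (F(r) U X(s))=True F(r)=True X(s)=False s=False
s_2={q,r}: (!!r U (F(r) U X(s)))=True !!r=True !r=False r=True (F(r) U X(s))=True F(r)=True X(s)=True s=False
s_3={p,q,s}: (!!r U (F(r) U X(s)))=False !!r=False !r=True r=False (F(r) U X(s))=False F(r)=False X(s)=False s=True

Answer: true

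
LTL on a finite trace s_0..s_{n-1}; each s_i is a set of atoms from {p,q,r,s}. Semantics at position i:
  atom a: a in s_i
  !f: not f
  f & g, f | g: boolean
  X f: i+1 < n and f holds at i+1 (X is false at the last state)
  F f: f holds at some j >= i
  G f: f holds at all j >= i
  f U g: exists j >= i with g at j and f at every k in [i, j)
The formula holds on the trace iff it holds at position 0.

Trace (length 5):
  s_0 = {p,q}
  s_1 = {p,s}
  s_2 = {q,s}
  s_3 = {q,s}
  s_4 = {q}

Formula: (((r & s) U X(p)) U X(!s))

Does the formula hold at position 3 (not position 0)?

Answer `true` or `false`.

Answer: true

Derivation:
s_0={p,q}: (((r & s) U X(p)) U X(!s))=False ((r & s) U X(p))=True (r & s)=False r=False s=False X(p)=True p=True X(!s)=False !s=True
s_1={p,s}: (((r & s) U X(p)) U X(!s))=False ((r & s) U X(p))=False (r & s)=False r=False s=True X(p)=False p=True X(!s)=False !s=False
s_2={q,s}: (((r & s) U X(p)) U X(!s))=False ((r & s) U X(p))=False (r & s)=False r=False s=True X(p)=False p=False X(!s)=False !s=False
s_3={q,s}: (((r & s) U X(p)) U X(!s))=True ((r & s) U X(p))=False (r & s)=False r=False s=True X(p)=False p=False X(!s)=True !s=False
s_4={q}: (((r & s) U X(p)) U X(!s))=False ((r & s) U X(p))=False (r & s)=False r=False s=False X(p)=False p=False X(!s)=False !s=True
Evaluating at position 3: result = True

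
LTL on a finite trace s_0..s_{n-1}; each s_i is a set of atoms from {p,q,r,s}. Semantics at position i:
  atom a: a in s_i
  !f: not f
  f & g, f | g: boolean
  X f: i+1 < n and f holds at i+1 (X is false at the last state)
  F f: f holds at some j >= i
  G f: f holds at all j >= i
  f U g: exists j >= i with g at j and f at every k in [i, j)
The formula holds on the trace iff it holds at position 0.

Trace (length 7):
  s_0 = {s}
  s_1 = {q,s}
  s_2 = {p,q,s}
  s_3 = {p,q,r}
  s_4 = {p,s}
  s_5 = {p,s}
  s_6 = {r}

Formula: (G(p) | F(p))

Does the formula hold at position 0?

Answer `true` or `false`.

Answer: true

Derivation:
s_0={s}: (G(p) | F(p))=True G(p)=False p=False F(p)=True
s_1={q,s}: (G(p) | F(p))=True G(p)=False p=False F(p)=True
s_2={p,q,s}: (G(p) | F(p))=True G(p)=False p=True F(p)=True
s_3={p,q,r}: (G(p) | F(p))=True G(p)=False p=True F(p)=True
s_4={p,s}: (G(p) | F(p))=True G(p)=False p=True F(p)=True
s_5={p,s}: (G(p) | F(p))=True G(p)=False p=True F(p)=True
s_6={r}: (G(p) | F(p))=False G(p)=False p=False F(p)=False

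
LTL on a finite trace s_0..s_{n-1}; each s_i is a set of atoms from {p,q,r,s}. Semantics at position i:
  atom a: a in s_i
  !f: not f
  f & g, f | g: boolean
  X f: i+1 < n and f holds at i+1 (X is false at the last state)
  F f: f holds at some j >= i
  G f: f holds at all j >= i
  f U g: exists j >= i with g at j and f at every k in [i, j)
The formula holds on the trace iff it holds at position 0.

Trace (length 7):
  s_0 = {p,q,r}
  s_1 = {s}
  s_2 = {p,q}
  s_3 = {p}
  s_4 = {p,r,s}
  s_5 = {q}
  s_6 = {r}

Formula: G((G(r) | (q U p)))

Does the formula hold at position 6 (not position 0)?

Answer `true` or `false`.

Answer: true

Derivation:
s_0={p,q,r}: G((G(r) | (q U p)))=False (G(r) | (q U p))=True G(r)=False r=True (q U p)=True q=True p=True
s_1={s}: G((G(r) | (q U p)))=False (G(r) | (q U p))=False G(r)=False r=False (q U p)=False q=False p=False
s_2={p,q}: G((G(r) | (q U p)))=False (G(r) | (q U p))=True G(r)=False r=False (q U p)=True q=True p=True
s_3={p}: G((G(r) | (q U p)))=False (G(r) | (q U p))=True G(r)=False r=False (q U p)=True q=False p=True
s_4={p,r,s}: G((G(r) | (q U p)))=False (G(r) | (q U p))=True G(r)=False r=True (q U p)=True q=False p=True
s_5={q}: G((G(r) | (q U p)))=False (G(r) | (q U p))=False G(r)=False r=False (q U p)=False q=True p=False
s_6={r}: G((G(r) | (q U p)))=True (G(r) | (q U p))=True G(r)=True r=True (q U p)=False q=False p=False
Evaluating at position 6: result = True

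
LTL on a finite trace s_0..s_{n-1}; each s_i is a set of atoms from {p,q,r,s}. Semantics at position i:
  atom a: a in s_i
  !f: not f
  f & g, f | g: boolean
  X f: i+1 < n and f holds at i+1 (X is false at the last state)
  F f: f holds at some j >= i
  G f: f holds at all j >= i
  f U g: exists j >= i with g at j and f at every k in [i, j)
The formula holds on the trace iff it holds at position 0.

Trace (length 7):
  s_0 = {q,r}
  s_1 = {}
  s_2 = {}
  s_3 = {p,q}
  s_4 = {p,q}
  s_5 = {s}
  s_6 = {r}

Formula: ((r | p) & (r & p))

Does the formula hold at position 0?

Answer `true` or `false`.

s_0={q,r}: ((r | p) & (r & p))=False (r | p)=True r=True p=False (r & p)=False
s_1={}: ((r | p) & (r & p))=False (r | p)=False r=False p=False (r & p)=False
s_2={}: ((r | p) & (r & p))=False (r | p)=False r=False p=False (r & p)=False
s_3={p,q}: ((r | p) & (r & p))=False (r | p)=True r=False p=True (r & p)=False
s_4={p,q}: ((r | p) & (r & p))=False (r | p)=True r=False p=True (r & p)=False
s_5={s}: ((r | p) & (r & p))=False (r | p)=False r=False p=False (r & p)=False
s_6={r}: ((r | p) & (r & p))=False (r | p)=True r=True p=False (r & p)=False

Answer: false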